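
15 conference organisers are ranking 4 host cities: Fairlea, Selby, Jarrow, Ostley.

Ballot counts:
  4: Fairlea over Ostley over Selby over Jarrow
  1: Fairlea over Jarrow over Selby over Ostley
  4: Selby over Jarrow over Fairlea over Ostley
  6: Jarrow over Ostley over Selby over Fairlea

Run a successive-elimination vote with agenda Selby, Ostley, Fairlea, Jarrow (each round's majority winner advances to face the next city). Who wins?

Round 1: Selby vs Ostley — 5–10, Ostley advances.
Round 2: Ostley vs Fairlea — 6–9, Fairlea advances.
Round 3: Fairlea vs Jarrow — 5–10, Jarrow advances.
Jarrow survives the agenda.

Jarrow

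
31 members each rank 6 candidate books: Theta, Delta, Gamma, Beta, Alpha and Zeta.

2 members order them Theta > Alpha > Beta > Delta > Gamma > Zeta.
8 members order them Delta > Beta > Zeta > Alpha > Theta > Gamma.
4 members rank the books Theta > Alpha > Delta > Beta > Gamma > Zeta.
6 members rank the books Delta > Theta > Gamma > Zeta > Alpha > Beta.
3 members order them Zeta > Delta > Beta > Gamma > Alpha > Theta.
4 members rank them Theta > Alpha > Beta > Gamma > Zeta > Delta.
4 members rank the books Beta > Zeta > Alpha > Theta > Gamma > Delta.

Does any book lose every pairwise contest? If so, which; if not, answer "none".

Head-to-head results (31 members):
Theta vs Delta: Delta, 17–14.
Theta vs Gamma: 28 to 3, Theta.
Theta vs Beta: 16 to 15, Theta.
Theta vs Alpha: Theta wins 16–15.
Theta vs Zeta: 16 to 15, Theta.
Delta–Gamma: Delta 23–8.
Delta–Beta: Delta 21–10.
Delta–Alpha: Delta 17–14.
Delta–Zeta: Delta 20–11.
Gamma vs Beta: 6 to 25, Beta.
Gamma vs Alpha: Gamma is ranked higher on 6+3 = 9 ballots, Alpha on 22. Alpha wins 22–9.
Gamma vs Zeta: Gamma is ranked higher on 2+4+6+4 = 16 ballots, Zeta on 15. Gamma wins 16–15.
Beta vs Alpha: Alpha, 16–15.
Beta vs Zeta: 2+8+4+4+4 = 22 for Beta, 9 for Zeta — Beta by 22–9.
Alpha vs Zeta: Zeta wins 21–10.
Every book wins at least one matchup (Theta beats Gamma; Delta beats Theta; Gamma beats Zeta; Beta beats Gamma; Alpha beats Gamma; Zeta beats Alpha), so there is no Condorcet loser.

none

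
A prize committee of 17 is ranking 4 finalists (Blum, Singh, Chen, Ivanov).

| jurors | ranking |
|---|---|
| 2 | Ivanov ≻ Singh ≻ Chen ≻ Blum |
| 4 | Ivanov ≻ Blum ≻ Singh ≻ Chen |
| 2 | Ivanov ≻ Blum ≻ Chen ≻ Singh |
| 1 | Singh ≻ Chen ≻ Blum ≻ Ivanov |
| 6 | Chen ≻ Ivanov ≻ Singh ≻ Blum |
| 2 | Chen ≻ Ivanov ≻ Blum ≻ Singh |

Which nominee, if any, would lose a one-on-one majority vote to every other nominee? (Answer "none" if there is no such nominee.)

Blum

Head-to-head results (17 jurors):
Blum vs Singh: Blum is ranked higher on 4+2+2 = 8 ballots, Singh on 9. Singh wins 9–8.
Blum–Chen: Chen 11–6.
Blum vs Ivanov: 1 to 16, Ivanov.
Singh vs Chen: 2+4+1 = 7 for Singh, 10 for Chen — Chen by 10–7.
Singh vs Ivanov: 1 to 16, Ivanov.
Chen vs Ivanov: Chen is ranked higher on 1+6+2 = 9 ballots, Ivanov on 8. Chen wins 9–8.
Blum loses to every other nominee — it is the Condorcet loser.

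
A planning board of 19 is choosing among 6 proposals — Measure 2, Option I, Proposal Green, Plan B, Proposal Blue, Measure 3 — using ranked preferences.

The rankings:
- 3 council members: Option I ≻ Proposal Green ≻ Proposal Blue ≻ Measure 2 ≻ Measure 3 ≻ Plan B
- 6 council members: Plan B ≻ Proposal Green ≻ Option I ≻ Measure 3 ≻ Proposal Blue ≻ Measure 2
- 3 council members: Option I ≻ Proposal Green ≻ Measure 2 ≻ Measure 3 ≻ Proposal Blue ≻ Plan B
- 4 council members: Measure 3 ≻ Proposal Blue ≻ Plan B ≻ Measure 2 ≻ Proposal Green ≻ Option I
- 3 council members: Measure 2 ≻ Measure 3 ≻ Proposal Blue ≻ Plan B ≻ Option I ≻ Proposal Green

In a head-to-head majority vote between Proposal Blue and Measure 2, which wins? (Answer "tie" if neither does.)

Ballots ranking Proposal Blue above Measure 2: 3 + 6 + 4 = 13.
Ballots ranking Measure 2 above Proposal Blue: 19 − 13 = 6.
Proposal Blue wins the head-to-head 13–6.

Proposal Blue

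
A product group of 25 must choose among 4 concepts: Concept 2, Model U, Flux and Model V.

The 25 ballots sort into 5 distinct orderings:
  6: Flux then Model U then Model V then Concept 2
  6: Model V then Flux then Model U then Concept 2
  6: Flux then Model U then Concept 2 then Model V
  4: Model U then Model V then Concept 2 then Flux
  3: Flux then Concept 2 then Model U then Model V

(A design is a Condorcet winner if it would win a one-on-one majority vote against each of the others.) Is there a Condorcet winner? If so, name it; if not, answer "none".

Pairwise majorities:
Concept 2 vs Model U: Model U wins 22–3.
Concept 2 vs Flux: Flux, 21–4.
Concept 2 vs Model V: Model V, 16–9.
Model U vs Flux: Flux wins 21–4.
Model U–Model V: Model U 19–6.
Flux–Model V: Flux 15–10.
Flux defeats every rival head-to-head and is the Condorcet winner.

Flux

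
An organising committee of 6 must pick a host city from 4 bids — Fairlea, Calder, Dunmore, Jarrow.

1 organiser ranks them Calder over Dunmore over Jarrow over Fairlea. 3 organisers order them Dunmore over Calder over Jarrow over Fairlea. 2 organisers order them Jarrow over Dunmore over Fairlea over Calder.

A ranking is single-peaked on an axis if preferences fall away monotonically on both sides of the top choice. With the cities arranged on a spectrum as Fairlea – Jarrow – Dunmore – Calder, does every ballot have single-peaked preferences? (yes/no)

yes

Axis positions: Fairlea=1, Jarrow=2, Dunmore=3, Calder=4.
Faction 1 (peak Calder at position 4): ranking walks positions 4-3-2-1, expanding outward from the peak — single-peaked.
Faction 2 (peak Dunmore at position 3): ranking walks positions 3-4-2-1, expanding outward from the peak — single-peaked.
Faction 3 (peak Jarrow at position 2): ranking walks positions 2-3-1-4, expanding outward from the peak — single-peaked.
Every ranking is single-peaked on this axis.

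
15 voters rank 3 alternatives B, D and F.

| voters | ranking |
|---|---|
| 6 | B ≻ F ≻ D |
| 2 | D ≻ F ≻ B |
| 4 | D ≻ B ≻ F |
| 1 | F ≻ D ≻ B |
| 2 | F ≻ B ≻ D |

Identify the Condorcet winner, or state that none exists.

B

Head-to-head results (15 voters):
B vs D: B is ranked higher on 6+2 = 8 ballots, D on 7. B wins 8–7.
B vs F: 10 to 5, B.
D vs F: 2+4 = 6 for D, 9 for F — F by 9–6.
Only B has no losses; B is the Condorcet winner.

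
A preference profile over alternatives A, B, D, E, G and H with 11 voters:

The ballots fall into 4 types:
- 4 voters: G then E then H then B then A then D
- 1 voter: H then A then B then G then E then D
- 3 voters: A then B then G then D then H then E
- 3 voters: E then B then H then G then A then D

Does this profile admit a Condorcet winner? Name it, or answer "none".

none

Check each pair by majority over 11 ballots:
A vs B: A preferred on 1+3 = 4 ballots; B wins 7–4.
A vs D: A preferred on 4+1+3+3 = 11 ballots; A wins 11–0.
A–E: E 7–4.
A vs G: G wins 7–4.
A vs H: H wins 8–3.
B vs D: B wins 11–0.
B vs E: B is ranked higher on 1+3 = 4 ballots, E on 7. E wins 7–4.
B vs G: 1+3+3 = 7 for B, 4 for G — B by 7–4.
B vs H: 6 to 5, B.
D vs E: E, 8–3.
D vs G: D is ranked higher on 0 ballots, G on 11. G wins 11–0.
D–H: H 8–3.
E vs G: 3 to 8, G.
E vs H: E, 7–4.
G vs H: 7 to 4, G.
No alternative is unbeaten: A loses to B; B loses to E; D loses to A; E loses to G; G loses to B; H loses to B. In particular B beats G beats E beats B is a majority cycle — no Condorcet winner exists.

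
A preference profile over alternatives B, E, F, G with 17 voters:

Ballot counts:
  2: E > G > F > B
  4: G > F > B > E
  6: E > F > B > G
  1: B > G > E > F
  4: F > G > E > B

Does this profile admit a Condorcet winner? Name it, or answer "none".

Check each pair by majority over 17 ballots:
B vs E: 4+1 = 5 for B, 12 for E — E by 12–5.
B vs F: B preferred on 1 ballot; F wins 16–1.
B–G: G 10–7.
E vs F: E, 9–8.
E vs G: G wins 9–8.
F vs G: F wins 10–7.
Each alternative drops at least one matchup (B loses to E; E loses to G; F loses to E; G loses to F); the cycle E → F → G → E rules out a Condorcet winner.

none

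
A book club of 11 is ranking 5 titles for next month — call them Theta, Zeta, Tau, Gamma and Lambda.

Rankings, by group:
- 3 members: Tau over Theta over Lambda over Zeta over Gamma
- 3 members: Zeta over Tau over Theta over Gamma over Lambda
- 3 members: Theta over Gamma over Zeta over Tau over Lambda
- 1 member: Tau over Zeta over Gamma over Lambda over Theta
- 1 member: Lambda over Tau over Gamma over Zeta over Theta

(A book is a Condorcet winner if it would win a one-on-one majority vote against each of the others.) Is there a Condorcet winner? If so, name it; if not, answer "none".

none

Pairwise majorities:
Theta vs Zeta: 6 to 5, Theta.
Theta vs Tau: 3 for Theta, 8 for Tau — Tau by 8–3.
Theta vs Gamma: Theta preferred on 3+3+3 = 9 ballots; Theta wins 9–2.
Theta vs Lambda: Theta is ranked higher on 3+3+3 = 9 ballots, Lambda on 2. Theta wins 9–2.
Zeta vs Tau: 6 to 5, Zeta.
Zeta vs Gamma: 3+3+1 = 7 for Zeta, 4 for Gamma — Zeta by 7–4.
Zeta vs Lambda: 7 to 4, Zeta.
Tau vs Gamma: 3+3+1+1 = 8 for Tau, 3 for Gamma — Tau by 8–3.
Tau vs Lambda: Tau preferred on 3+3+3+1 = 10 ballots; Tau wins 10–1.
Gamma vs Lambda: Gamma is ranked higher on 3+3+1 = 7 ballots, Lambda on 4. Gamma wins 7–4.
Each book drops at least one matchup (Theta loses to Tau; Zeta loses to Theta; Tau loses to Zeta; Gamma loses to Theta; Lambda loses to Theta); the cycle Theta > Zeta > Tau > Theta rules out a Condorcet winner.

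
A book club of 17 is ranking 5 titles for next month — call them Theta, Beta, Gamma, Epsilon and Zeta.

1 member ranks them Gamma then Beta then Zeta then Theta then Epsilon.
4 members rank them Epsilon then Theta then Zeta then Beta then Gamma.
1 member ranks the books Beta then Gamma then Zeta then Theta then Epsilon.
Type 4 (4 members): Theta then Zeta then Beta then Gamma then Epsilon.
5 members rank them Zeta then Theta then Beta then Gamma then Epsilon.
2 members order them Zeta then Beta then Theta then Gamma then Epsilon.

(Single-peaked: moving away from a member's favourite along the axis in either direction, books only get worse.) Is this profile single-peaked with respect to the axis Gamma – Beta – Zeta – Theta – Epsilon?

Axis positions: Gamma=1, Beta=2, Zeta=3, Theta=4, Epsilon=5.
Type 1 (peak Gamma at position 1): ranking walks positions 1-2-3-4-5, expanding outward from the peak — single-peaked.
Type 2 (peak Epsilon at position 5): ranking walks positions 5-4-3-2-1, expanding outward from the peak — single-peaked.
Type 3 (peak Beta at position 2): ranking walks positions 2-1-3-4-5, expanding outward from the peak — single-peaked.
Type 4 (peak Theta at position 4): ranking walks positions 4-3-2-1-5, expanding outward from the peak — single-peaked.
Type 5 (peak Zeta at position 3): ranking walks positions 3-4-2-1-5, expanding outward from the peak — single-peaked.
Type 6 (peak Zeta at position 3): ranking walks positions 3-2-4-1-5, expanding outward from the peak — single-peaked.
Every ranking is single-peaked on this axis.

yes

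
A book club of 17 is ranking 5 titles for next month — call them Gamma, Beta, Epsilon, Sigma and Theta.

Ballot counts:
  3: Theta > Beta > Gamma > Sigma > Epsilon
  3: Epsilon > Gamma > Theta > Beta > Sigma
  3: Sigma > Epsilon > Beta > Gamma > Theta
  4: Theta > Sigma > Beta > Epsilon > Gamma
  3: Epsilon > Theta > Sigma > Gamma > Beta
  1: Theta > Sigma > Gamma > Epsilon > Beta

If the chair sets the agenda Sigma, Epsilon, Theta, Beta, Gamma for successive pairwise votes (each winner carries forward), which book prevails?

Theta

Round 1: Sigma vs Epsilon — 11–6, Sigma advances.
Round 2: Sigma vs Theta — 3–14, Theta advances.
Round 3: Theta vs Beta — 14–3, Theta advances.
Round 4: Theta vs Gamma — 11–6, Theta advances.
The agenda winner is Theta.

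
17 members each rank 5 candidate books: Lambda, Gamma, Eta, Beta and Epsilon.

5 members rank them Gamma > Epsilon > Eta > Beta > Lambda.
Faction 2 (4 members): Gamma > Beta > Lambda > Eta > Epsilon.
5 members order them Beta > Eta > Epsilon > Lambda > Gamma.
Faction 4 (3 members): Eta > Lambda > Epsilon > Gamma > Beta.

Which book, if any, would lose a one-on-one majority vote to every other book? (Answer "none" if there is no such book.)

Head-to-head results (17 members):
Lambda vs Gamma: Gamma, 9–8.
Lambda vs Eta: Eta, 13–4.
Lambda–Beta: Beta 14–3.
Lambda vs Epsilon: Epsilon, 10–7.
Gamma vs Eta: Gamma wins 9–8.
Gamma vs Beta: Gamma is ranked higher on 5+4+3 = 12 ballots, Beta on 5. Gamma wins 12–5.
Gamma vs Epsilon: Gamma is ranked higher on 5+4 = 9 ballots, Epsilon on 8. Gamma wins 9–8.
Eta vs Beta: 8 to 9, Beta.
Eta vs Epsilon: Eta wins 12–5.
Beta vs Epsilon: Beta is ranked higher on 4+5 = 9 ballots, Epsilon on 8. Beta wins 9–8.
Lambda loses to every other book — it is the Condorcet loser.

Lambda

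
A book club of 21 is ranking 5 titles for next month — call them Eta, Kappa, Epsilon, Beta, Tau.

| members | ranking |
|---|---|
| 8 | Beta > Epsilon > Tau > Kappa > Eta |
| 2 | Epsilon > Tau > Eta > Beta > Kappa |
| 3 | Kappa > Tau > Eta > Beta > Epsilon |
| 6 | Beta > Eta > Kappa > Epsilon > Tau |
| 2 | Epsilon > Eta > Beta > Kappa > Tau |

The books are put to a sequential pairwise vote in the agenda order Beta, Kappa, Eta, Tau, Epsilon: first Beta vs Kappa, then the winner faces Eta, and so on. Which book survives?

Round 1: Beta vs Kappa — 18–3, Beta advances.
Round 2: Beta vs Eta — 14–7, Beta advances.
Round 3: Beta vs Tau — 16–5, Beta advances.
Round 4: Beta vs Epsilon — 17–4, Beta advances.
Beta survives the agenda.

Beta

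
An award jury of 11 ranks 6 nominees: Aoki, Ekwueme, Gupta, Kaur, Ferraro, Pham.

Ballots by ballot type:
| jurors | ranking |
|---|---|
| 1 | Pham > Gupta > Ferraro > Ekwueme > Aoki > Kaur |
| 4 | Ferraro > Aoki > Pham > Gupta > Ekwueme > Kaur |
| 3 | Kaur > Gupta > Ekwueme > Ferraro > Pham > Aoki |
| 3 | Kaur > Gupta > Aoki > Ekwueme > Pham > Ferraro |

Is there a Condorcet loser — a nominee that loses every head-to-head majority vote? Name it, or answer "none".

Pham

Pairwise majorities:
Aoki vs Ekwueme: Aoki preferred on 4+3 = 7 ballots; Aoki wins 7–4.
Aoki vs Gupta: Gupta, 7–4.
Aoki vs Kaur: Kaur wins 6–5.
Aoki vs Ferraro: Ferraro, 8–3.
Aoki–Pham: Aoki 7–4.
Ekwueme vs Gupta: 0 to 11, Gupta.
Ekwueme vs Kaur: Ekwueme preferred on 1+4 = 5 ballots; Kaur wins 6–5.
Ekwueme vs Ferraro: 6 to 5, Ekwueme.
Ekwueme vs Pham: 6 to 5, Ekwueme.
Gupta–Kaur: Kaur 6–5.
Gupta vs Ferraro: 1+3+3 = 7 for Gupta, 4 for Ferraro — Gupta by 7–4.
Gupta vs Pham: 6 to 5, Gupta.
Kaur vs Ferraro: 3+3 = 6 for Kaur, 5 for Ferraro — Kaur by 6–5.
Kaur vs Pham: Kaur wins 6–5.
Ferraro vs Pham: Ferraro wins 7–4.
Only Pham has no wins; Pham is the Condorcet loser.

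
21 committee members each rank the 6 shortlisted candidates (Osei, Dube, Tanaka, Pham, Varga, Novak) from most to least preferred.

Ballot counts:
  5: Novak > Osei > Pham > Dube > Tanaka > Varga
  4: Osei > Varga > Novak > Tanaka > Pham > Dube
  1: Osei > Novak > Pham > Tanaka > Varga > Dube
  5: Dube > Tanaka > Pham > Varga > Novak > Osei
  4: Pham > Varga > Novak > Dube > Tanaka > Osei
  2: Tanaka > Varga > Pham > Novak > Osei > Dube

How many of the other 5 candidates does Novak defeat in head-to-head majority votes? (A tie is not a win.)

3

Novak against each rival (21 committee members):
Novak vs Osei: Novak wins 16–5.
Novak vs Dube: Novak is ranked higher on 5+4+1+4+2 = 16 ballots, Dube on 5. Novak wins 16–5.
Novak–Tanaka: Novak 14–7.
Novak vs Pham: Novak preferred on 5+4+1 = 10 ballots; Pham wins 11–10.
Novak vs Varga: 5+1 = 6 for Novak, 15 for Varga — Varga by 15–6.
Novak beats Osei, Dube, Tanaka; loses to Pham, Varga — 3 pairwise wins.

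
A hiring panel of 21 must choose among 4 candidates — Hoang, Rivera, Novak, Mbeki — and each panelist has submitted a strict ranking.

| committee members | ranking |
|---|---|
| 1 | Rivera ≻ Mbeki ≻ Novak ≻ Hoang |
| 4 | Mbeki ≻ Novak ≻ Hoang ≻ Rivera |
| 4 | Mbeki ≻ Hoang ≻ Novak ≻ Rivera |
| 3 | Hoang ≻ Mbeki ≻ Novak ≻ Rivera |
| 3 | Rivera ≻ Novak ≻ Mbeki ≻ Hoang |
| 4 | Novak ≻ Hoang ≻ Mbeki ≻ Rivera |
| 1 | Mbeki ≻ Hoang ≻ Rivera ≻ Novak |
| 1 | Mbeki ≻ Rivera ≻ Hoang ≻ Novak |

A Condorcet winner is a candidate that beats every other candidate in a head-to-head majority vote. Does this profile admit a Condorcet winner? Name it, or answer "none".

Mbeki

Check each pair by majority over 21 ballots:
Hoang vs Rivera: 16 to 5, Hoang.
Hoang vs Novak: 9 to 12, Novak.
Hoang vs Mbeki: Hoang is ranked higher on 3+4 = 7 ballots, Mbeki on 14. Mbeki wins 14–7.
Rivera vs Novak: Rivera is ranked higher on 1+3+1+1 = 6 ballots, Novak on 15. Novak wins 15–6.
Rivera vs Mbeki: Rivera preferred on 1+3 = 4 ballots; Mbeki wins 17–4.
Novak vs Mbeki: 7 to 14, Mbeki.
Mbeki beats each of Hoang, Rivera, Novak — Mbeki is the Condorcet winner.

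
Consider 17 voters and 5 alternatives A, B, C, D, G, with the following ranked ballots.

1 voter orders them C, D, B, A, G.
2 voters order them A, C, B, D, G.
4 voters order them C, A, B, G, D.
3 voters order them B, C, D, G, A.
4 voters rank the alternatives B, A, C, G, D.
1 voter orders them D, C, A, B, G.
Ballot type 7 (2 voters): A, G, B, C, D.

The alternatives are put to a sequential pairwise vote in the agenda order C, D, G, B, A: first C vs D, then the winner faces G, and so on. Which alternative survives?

A

Round 1: C vs D — 16–1, C advances.
Round 2: C vs G — 15–2, C advances.
Round 3: C vs B — 8–9, B advances.
Round 4: B vs A — 8–9, A advances.
The agenda winner is A.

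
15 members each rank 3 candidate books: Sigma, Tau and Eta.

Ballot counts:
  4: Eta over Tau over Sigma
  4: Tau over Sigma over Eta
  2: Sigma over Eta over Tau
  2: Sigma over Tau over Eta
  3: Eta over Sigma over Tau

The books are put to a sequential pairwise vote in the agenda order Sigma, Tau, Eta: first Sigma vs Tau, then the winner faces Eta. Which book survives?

Eta

Round 1: Sigma vs Tau — 7–8, Tau advances.
Round 2: Tau vs Eta — 6–9, Eta advances.
The agenda winner is Eta.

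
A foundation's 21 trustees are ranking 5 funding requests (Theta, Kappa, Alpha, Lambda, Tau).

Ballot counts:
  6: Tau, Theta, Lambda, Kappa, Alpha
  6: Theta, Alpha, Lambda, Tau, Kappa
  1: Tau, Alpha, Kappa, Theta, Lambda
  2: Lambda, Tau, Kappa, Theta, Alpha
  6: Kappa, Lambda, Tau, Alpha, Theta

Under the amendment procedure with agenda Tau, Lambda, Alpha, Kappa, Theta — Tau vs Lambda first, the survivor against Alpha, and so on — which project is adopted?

Theta

Round 1: Tau vs Lambda — 7–14, Lambda advances.
Round 2: Lambda vs Alpha — 14–7, Lambda advances.
Round 3: Lambda vs Kappa — 14–7, Lambda advances.
Round 4: Lambda vs Theta — 8–13, Theta advances.
The agenda winner is Theta.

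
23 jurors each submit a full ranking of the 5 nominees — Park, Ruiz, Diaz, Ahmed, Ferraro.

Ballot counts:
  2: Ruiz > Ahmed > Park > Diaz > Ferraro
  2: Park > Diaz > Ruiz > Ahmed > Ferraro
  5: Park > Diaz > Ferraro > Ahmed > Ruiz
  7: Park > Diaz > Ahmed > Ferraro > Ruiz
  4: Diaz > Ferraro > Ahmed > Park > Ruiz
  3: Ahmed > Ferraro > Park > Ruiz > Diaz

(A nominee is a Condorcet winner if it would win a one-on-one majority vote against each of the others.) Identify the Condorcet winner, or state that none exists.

Check each pair by majority over 23 ballots:
Park vs Ruiz: Park, 21–2.
Park vs Diaz: Park, 19–4.
Park vs Ahmed: Park wins 14–9.
Park vs Ferraro: Park wins 16–7.
Ruiz vs Diaz: Diaz wins 18–5.
Ruiz vs Ahmed: Ahmed wins 19–4.
Ruiz vs Ferraro: Ferraro wins 19–4.
Diaz vs Ahmed: Diaz wins 18–5.
Diaz vs Ferraro: Diaz wins 20–3.
Ahmed–Ferraro: Ahmed 14–9.
Only Park has no losses; Park is the Condorcet winner.

Park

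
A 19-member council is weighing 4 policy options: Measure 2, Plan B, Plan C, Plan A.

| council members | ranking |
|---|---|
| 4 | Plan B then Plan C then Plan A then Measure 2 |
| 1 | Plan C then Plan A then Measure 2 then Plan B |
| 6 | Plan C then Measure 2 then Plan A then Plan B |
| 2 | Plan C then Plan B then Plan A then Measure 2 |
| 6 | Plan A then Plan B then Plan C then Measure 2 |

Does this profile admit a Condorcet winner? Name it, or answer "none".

none

Check each pair by majority over 19 ballots:
Measure 2 vs Plan B: Plan B, 12–7.
Measure 2 vs Plan C: 0 to 19, Plan C.
Measure 2 vs Plan A: Measure 2 is ranked higher on 6 ballots, Plan A on 13. Plan A wins 13–6.
Plan B vs Plan C: 4+6 = 10 for Plan B, 9 for Plan C — Plan B by 10–9.
Plan B vs Plan A: Plan B is ranked higher on 4+2 = 6 ballots, Plan A on 13. Plan A wins 13–6.
Plan C vs Plan A: Plan C preferred on 4+1+6+2 = 13 ballots; Plan C wins 13–6.
No option is unbeaten: Measure 2 loses to Plan B; Plan B loses to Plan A; Plan C loses to Plan B; Plan A loses to Plan C. In particular Plan B → Plan C → Plan A → Plan B is a majority cycle — no Condorcet winner exists.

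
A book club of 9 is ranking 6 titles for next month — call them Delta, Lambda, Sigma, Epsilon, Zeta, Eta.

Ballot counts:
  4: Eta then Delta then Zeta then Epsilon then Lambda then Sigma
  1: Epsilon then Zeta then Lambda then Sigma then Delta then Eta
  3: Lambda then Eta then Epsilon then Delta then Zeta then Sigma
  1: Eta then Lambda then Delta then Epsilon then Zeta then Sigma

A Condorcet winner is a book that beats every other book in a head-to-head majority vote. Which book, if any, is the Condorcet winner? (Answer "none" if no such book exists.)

Eta

Head-to-head results (9 members):
Delta vs Lambda: 4 to 5, Lambda.
Delta vs Sigma: 8 to 1, Delta.
Delta vs Epsilon: Delta wins 5–4.
Delta vs Zeta: Delta is ranked higher on 4+3+1 = 8 ballots, Zeta on 1. Delta wins 8–1.
Delta vs Eta: Delta preferred on 1 ballot; Eta wins 8–1.
Lambda–Sigma: Lambda 9–0.
Lambda vs Epsilon: 4 to 5, Epsilon.
Lambda vs Zeta: Lambda is ranked higher on 3+1 = 4 ballots, Zeta on 5. Zeta wins 5–4.
Lambda vs Eta: Lambda is ranked higher on 1+3 = 4 ballots, Eta on 5. Eta wins 5–4.
Sigma vs Epsilon: 0 for Sigma, 9 for Epsilon — Epsilon by 9–0.
Sigma vs Zeta: Sigma preferred on 0 ballots; Zeta wins 9–0.
Sigma–Eta: Eta 8–1.
Epsilon vs Zeta: 5 to 4, Epsilon.
Epsilon vs Eta: Epsilon preferred on 1 ballot; Eta wins 8–1.
Zeta vs Eta: Zeta preferred on 1 ballot; Eta wins 8–1.
Only Eta has no losses; Eta is the Condorcet winner.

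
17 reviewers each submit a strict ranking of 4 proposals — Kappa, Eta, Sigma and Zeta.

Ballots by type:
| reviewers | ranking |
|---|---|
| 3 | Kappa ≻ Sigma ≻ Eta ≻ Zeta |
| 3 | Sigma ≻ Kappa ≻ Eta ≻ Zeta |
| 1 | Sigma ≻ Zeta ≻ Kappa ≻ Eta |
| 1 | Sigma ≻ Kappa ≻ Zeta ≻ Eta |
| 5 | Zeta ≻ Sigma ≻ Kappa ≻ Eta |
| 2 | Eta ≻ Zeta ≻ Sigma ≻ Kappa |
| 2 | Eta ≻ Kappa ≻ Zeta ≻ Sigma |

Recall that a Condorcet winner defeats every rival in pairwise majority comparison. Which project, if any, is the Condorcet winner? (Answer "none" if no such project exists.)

none

Pairwise majorities:
Kappa vs Eta: Kappa, 13–4.
Kappa vs Sigma: Sigma, 12–5.
Kappa–Zeta: Kappa 9–8.
Eta vs Sigma: Sigma wins 13–4.
Eta vs Zeta: Eta, 10–7.
Sigma–Zeta: Zeta 9–8.
Every project loses at least once (Kappa loses to Sigma; Eta loses to Kappa; Sigma loses to Zeta; Zeta loses to Kappa). The majority relation contains the cycle Kappa → Zeta → Sigma → Kappa, so there is no Condorcet winner.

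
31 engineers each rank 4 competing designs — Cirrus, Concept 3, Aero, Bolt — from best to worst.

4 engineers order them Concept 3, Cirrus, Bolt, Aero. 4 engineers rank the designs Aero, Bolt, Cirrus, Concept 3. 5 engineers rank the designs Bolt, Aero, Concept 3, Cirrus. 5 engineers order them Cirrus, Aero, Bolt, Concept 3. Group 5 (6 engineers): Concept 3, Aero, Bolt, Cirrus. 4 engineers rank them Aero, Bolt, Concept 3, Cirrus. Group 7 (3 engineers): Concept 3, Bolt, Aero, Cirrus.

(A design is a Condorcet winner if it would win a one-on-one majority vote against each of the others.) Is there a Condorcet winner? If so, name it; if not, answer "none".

Aero

Check each pair by majority over 31 ballots:
Cirrus–Concept 3: Concept 3 22–9.
Cirrus vs Aero: Aero wins 22–9.
Cirrus vs Bolt: 9 to 22, Bolt.
Concept 3 vs Aero: Concept 3 preferred on 4+6+3 = 13 ballots; Aero wins 18–13.
Concept 3 vs Bolt: Bolt, 18–13.
Aero vs Bolt: Aero, 19–12.
Aero wins every pairwise contest, so Aero is the Condorcet winner.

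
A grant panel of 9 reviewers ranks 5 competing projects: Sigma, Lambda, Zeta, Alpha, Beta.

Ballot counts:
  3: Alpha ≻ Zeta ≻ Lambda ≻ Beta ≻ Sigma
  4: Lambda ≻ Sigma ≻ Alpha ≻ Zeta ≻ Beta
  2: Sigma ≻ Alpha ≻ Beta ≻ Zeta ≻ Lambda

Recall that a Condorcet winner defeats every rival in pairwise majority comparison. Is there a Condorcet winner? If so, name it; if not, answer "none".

Pairwise majorities:
Sigma vs Lambda: 2 for Sigma, 7 for Lambda — Lambda by 7–2.
Sigma vs Zeta: 4+2 = 6 for Sigma, 3 for Zeta — Sigma by 6–3.
Sigma vs Alpha: Sigma preferred on 4+2 = 6 ballots; Sigma wins 6–3.
Sigma vs Beta: Sigma is ranked higher on 4+2 = 6 ballots, Beta on 3. Sigma wins 6–3.
Lambda vs Zeta: 4 for Lambda, 5 for Zeta — Zeta by 5–4.
Lambda vs Alpha: 4 to 5, Alpha.
Lambda vs Beta: Lambda preferred on 3+4 = 7 ballots; Lambda wins 7–2.
Zeta vs Alpha: Zeta preferred on 0 ballots; Alpha wins 9–0.
Zeta vs Beta: Zeta preferred on 3+4 = 7 ballots; Zeta wins 7–2.
Alpha vs Beta: 3+4+2 = 9 for Alpha, 0 for Beta — Alpha by 9–0.
No project is unbeaten: Sigma loses to Lambda; Lambda loses to Zeta; Zeta loses to Sigma; Alpha loses to Sigma; Beta loses to Sigma. In particular Sigma > Zeta > Lambda > Sigma is a majority cycle — no Condorcet winner exists.

none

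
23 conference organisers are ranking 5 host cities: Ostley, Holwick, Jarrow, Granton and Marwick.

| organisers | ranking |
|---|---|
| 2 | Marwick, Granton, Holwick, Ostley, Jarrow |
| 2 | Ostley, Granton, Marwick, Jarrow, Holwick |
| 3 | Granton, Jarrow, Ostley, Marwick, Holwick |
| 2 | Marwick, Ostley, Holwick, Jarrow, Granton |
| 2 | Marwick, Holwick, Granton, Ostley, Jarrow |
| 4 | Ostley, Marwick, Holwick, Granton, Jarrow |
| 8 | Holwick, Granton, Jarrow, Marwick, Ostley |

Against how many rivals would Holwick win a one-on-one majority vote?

Holwick against each rival (23 organisers):
Holwick vs Ostley: Holwick, 12–11.
Holwick vs Jarrow: 2+2+2+4+8 = 18 for Holwick, 5 for Jarrow — Holwick by 18–5.
Holwick vs Granton: 2+2+4+8 = 16 for Holwick, 7 for Granton — Holwick by 16–7.
Holwick vs Marwick: Marwick wins 15–8.
Holwick beats Ostley, Jarrow, Granton; loses to Marwick — 3 pairwise wins.

3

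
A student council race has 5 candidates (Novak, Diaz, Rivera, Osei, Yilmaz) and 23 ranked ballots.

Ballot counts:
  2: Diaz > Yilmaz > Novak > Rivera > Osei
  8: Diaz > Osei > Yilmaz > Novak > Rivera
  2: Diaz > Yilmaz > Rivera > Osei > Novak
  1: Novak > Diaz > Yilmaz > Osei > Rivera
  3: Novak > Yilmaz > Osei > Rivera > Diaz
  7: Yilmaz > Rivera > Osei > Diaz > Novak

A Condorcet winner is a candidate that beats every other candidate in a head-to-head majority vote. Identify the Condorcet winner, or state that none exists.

Diaz

Pairwise majorities:
Novak vs Diaz: Diaz, 19–4.
Novak vs Rivera: Novak wins 14–9.
Novak–Osei: Osei 17–6.
Novak–Yilmaz: Yilmaz 19–4.
Diaz–Rivera: Diaz 13–10.
Diaz vs Osei: Diaz, 13–10.
Diaz vs Yilmaz: Diaz, 13–10.
Rivera vs Osei: Osei, 12–11.
Rivera vs Yilmaz: Yilmaz, 23–0.
Osei–Yilmaz: Yilmaz 15–8.
Diaz beats each of Novak, Rivera, Osei, Yilmaz — Diaz is the Condorcet winner.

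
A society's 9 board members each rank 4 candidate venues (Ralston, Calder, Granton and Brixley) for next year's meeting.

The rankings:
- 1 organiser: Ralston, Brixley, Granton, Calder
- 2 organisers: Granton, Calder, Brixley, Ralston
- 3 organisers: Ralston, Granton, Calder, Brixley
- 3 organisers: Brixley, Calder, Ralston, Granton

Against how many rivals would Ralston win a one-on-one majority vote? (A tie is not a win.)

1

Ralston against each rival (9 organisers):
Ralston vs Calder: Ralston preferred on 1+3 = 4 ballots; Calder wins 5–4.
Ralston–Granton: Ralston 7–2.
Ralston–Brixley: Brixley 5–4.
Ralston beats Granton; loses to Calder, Brixley — 1 pairwise win.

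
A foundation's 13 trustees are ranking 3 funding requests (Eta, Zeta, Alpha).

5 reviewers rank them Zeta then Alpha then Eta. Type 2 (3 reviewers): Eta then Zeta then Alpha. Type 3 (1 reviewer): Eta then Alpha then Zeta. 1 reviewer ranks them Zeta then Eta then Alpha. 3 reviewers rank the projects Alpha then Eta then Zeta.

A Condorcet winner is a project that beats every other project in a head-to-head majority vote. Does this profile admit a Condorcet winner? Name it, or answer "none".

none

Pairwise majorities:
Eta vs Zeta: Eta is ranked higher on 3+1+3 = 7 ballots, Zeta on 6. Eta wins 7–6.
Eta vs Alpha: Eta preferred on 3+1+1 = 5 ballots; Alpha wins 8–5.
Zeta vs Alpha: 5+3+1 = 9 for Zeta, 4 for Alpha — Zeta by 9–4.
No project is unbeaten: Eta loses to Alpha; Zeta loses to Eta; Alpha loses to Zeta. In particular Eta > Zeta > Alpha > Eta is a majority cycle — no Condorcet winner exists.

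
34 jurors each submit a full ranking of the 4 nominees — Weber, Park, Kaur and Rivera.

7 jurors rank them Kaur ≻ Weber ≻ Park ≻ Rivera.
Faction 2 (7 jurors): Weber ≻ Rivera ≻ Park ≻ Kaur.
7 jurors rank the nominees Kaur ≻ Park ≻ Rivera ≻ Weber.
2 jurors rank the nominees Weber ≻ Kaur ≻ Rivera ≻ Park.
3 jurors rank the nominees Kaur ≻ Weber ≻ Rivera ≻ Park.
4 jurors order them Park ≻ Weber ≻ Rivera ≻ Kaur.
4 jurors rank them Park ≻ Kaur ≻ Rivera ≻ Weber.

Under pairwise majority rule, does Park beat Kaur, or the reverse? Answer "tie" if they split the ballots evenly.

Kaur

Ballots ranking Park above Kaur: 7 + 4 + 4 = 15.
Ballots ranking Kaur above Park: 34 − 15 = 19.
Kaur wins the head-to-head 19–15.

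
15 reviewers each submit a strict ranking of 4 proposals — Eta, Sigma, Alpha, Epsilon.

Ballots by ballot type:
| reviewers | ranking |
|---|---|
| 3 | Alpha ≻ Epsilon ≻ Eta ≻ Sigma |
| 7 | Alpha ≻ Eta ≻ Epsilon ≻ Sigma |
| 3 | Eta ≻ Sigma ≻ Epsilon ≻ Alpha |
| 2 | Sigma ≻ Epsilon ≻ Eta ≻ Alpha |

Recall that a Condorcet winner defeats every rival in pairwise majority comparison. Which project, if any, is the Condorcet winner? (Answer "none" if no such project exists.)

Alpha

Pairwise majorities:
Eta vs Sigma: Eta preferred on 3+7+3 = 13 ballots; Eta wins 13–2.
Eta vs Alpha: 5 to 10, Alpha.
Eta vs Epsilon: Eta, 10–5.
Sigma vs Alpha: Sigma preferred on 3+2 = 5 ballots; Alpha wins 10–5.
Sigma vs Epsilon: Epsilon, 10–5.
Alpha–Epsilon: Alpha 10–5.
Alpha defeats every rival head-to-head and is the Condorcet winner.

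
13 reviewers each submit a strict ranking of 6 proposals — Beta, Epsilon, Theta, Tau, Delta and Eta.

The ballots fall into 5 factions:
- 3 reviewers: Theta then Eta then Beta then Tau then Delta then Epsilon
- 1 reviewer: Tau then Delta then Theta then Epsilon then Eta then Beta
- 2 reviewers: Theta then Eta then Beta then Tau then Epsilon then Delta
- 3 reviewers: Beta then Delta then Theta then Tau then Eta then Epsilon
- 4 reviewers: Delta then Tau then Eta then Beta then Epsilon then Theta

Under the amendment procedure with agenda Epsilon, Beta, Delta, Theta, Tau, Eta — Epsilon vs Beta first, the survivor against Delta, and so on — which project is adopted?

Eta

Round 1: Epsilon vs Beta — 1–12, Beta advances.
Round 2: Beta vs Delta — 8–5, Beta advances.
Round 3: Beta vs Theta — 7–6, Beta advances.
Round 4: Beta vs Tau — 8–5, Beta advances.
Round 5: Beta vs Eta — 3–10, Eta advances.
Eta survives the agenda.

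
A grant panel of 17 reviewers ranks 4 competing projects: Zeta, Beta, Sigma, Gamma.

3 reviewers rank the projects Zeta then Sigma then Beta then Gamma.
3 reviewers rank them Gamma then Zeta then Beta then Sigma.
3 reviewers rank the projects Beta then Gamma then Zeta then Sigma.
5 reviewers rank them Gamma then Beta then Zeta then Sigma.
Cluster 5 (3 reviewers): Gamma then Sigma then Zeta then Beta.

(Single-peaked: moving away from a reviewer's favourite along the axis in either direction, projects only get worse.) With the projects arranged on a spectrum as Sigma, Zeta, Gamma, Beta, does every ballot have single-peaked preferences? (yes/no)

no

Axis positions: Sigma=1, Zeta=2, Gamma=3, Beta=4.
Cluster 1: ranking walks positions 2-1-4-3; Beta is ranked above Gamma even though Gamma lies between Beta and the peak Zeta on the axis — preferences dip and rise again. Not single-peaked.
Cluster 2 (peak Gamma at position 3): ranking walks positions 3-2-4-1, expanding outward from the peak — single-peaked.
Cluster 3 (peak Beta at position 4): ranking walks positions 4-3-2-1, expanding outward from the peak — single-peaked.
Cluster 4 (peak Gamma at position 3): ranking walks positions 3-4-2-1, expanding outward from the peak — single-peaked.
Cluster 5: ranking walks positions 3-1-2-4; Sigma is ranked above Zeta even though Zeta lies between Sigma and the peak Gamma on the axis — preferences dip and rise again. Not single-peaked.
Cluster 1 violates single-peakedness, so the profile is not single-peaked on this axis.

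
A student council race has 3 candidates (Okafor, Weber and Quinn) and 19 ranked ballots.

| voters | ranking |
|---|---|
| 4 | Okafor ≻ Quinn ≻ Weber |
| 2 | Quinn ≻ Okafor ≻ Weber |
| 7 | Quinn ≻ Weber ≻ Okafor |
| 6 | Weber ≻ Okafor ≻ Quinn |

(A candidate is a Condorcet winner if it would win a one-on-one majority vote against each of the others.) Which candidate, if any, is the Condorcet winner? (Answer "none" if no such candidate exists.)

Check each pair by majority over 19 ballots:
Okafor vs Weber: Weber, 13–6.
Okafor vs Quinn: Okafor wins 10–9.
Weber vs Quinn: Weber is ranked higher on 6 ballots, Quinn on 13. Quinn wins 13–6.
No candidate is unbeaten: Okafor loses to Weber; Weber loses to Quinn; Quinn loses to Okafor. In particular Okafor > Quinn > Weber > Okafor is a majority cycle — no Condorcet winner exists.

none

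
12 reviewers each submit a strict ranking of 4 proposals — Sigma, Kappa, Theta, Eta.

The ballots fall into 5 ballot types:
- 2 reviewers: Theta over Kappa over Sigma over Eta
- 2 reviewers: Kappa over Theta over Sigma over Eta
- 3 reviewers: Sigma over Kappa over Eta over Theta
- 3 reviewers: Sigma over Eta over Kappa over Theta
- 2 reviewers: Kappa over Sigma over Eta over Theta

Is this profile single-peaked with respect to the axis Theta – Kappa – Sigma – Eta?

yes

Axis positions: Theta=1, Kappa=2, Sigma=3, Eta=4.
Ballot type 1 (peak Theta at position 1): ranking walks positions 1-2-3-4, expanding outward from the peak — single-peaked.
Ballot type 2 (peak Kappa at position 2): ranking walks positions 2-1-3-4, expanding outward from the peak — single-peaked.
Ballot type 3 (peak Sigma at position 3): ranking walks positions 3-2-4-1, expanding outward from the peak — single-peaked.
Ballot type 4 (peak Sigma at position 3): ranking walks positions 3-4-2-1, expanding outward from the peak — single-peaked.
Ballot type 5 (peak Kappa at position 2): ranking walks positions 2-3-4-1, expanding outward from the peak — single-peaked.
Every ranking is single-peaked on this axis.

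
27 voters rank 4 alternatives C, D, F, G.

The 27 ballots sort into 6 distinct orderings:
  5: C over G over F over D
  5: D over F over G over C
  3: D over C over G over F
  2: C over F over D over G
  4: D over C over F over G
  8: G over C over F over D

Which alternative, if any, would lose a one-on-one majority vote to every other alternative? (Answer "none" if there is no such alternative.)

Head-to-head results (27 voters):
C vs D: C is ranked higher on 5+2+8 = 15 ballots, D on 12. C wins 15–12.
C–F: C 22–5.
C vs G: C is ranked higher on 5+3+2+4 = 14 ballots, G on 13. C wins 14–13.
D vs F: D preferred on 5+3+4 = 12 ballots; F wins 15–12.
D vs G: 14 to 13, D.
F vs G: F preferred on 5+2+4 = 11 ballots; G wins 16–11.
No alternative is winless: C beats D; D beats G; F beats D; G beats F. There is no Condorcet loser.

none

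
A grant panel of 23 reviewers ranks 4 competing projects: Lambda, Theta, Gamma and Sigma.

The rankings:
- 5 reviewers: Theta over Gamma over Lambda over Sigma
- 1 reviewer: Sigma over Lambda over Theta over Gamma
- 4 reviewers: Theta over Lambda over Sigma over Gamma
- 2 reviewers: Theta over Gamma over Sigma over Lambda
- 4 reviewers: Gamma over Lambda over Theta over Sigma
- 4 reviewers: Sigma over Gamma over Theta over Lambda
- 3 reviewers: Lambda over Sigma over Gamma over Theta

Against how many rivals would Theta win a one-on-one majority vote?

Theta against each rival (23 reviewers):
Theta vs Lambda: 5+4+2+4 = 15 for Theta, 8 for Lambda — Theta by 15–8.
Theta–Gamma: Theta 12–11.
Theta vs Sigma: Theta preferred on 5+4+2+4 = 15 ballots; Theta wins 15–8.
Theta beats Lambda, Gamma, Sigma — 3 pairwise wins.

3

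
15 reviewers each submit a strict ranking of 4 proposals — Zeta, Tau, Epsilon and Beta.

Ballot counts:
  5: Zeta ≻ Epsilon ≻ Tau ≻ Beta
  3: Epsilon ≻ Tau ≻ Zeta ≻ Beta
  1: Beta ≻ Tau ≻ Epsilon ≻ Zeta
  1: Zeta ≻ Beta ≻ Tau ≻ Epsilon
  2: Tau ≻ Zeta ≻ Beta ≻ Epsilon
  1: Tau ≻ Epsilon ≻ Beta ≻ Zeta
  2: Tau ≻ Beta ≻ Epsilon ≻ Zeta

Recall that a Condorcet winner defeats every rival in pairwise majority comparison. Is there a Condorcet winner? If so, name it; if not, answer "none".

none

Check each pair by majority over 15 ballots:
Zeta vs Tau: Tau wins 9–6.
Zeta vs Epsilon: Zeta, 8–7.
Zeta vs Beta: Zeta wins 11–4.
Tau vs Epsilon: Epsilon, 8–7.
Tau–Beta: Tau 13–2.
Epsilon–Beta: Epsilon 9–6.
Each project drops at least one matchup (Zeta loses to Tau; Tau loses to Epsilon; Epsilon loses to Zeta; Beta loses to Zeta); the cycle Zeta > Epsilon > Tau > Zeta rules out a Condorcet winner.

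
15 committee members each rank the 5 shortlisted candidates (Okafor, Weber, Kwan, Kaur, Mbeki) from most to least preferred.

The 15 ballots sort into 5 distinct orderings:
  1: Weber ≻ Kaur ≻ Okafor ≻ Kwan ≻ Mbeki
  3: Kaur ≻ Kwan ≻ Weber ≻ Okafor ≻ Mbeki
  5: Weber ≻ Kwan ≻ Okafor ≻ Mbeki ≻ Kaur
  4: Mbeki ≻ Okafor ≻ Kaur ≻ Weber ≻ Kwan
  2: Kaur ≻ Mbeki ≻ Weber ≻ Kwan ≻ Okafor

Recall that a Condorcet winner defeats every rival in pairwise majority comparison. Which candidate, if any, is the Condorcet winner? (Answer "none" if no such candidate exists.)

Check each pair by majority over 15 ballots:
Okafor vs Weber: Okafor is ranked higher on 4 ballots, Weber on 11. Weber wins 11–4.
Okafor vs Kwan: Okafor is ranked higher on 1+4 = 5 ballots, Kwan on 10. Kwan wins 10–5.
Okafor vs Kaur: 5+4 = 9 for Okafor, 6 for Kaur — Okafor by 9–6.
Okafor vs Mbeki: Okafor is ranked higher on 1+3+5 = 9 ballots, Mbeki on 6. Okafor wins 9–6.
Weber vs Kwan: 1+5+4+2 = 12 for Weber, 3 for Kwan — Weber by 12–3.
Weber vs Kaur: 1+5 = 6 for Weber, 9 for Kaur — Kaur by 9–6.
Weber vs Mbeki: Weber is ranked higher on 1+3+5 = 9 ballots, Mbeki on 6. Weber wins 9–6.
Kwan vs Kaur: 5 for Kwan, 10 for Kaur — Kaur by 10–5.
Kwan vs Mbeki: Kwan is ranked higher on 1+3+5 = 9 ballots, Mbeki on 6. Kwan wins 9–6.
Kaur vs Mbeki: Kaur preferred on 1+3+2 = 6 ballots; Mbeki wins 9–6.
No candidate is unbeaten: Okafor loses to Weber; Weber loses to Kaur; Kwan loses to Weber; Kaur loses to Okafor; Mbeki loses to Okafor. In particular Okafor → Kaur → Weber → Okafor is a majority cycle — no Condorcet winner exists.

none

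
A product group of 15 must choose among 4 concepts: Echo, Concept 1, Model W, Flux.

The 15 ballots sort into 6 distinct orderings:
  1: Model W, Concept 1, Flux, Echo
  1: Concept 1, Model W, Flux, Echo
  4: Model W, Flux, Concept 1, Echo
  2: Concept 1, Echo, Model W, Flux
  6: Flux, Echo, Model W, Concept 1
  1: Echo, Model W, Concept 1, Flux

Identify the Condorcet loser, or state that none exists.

Head-to-head results (15 engineers):
Echo vs Concept 1: Concept 1, 8–7.
Echo vs Model W: Echo wins 9–6.
Echo–Flux: Flux 12–3.
Concept 1 vs Model W: Model W, 12–3.
Concept 1 vs Flux: Flux wins 10–5.
Model W vs Flux: Model W wins 9–6.
No design is winless: Echo beats Model W; Concept 1 beats Echo; Model W beats Concept 1; Flux beats Echo. There is no Condorcet loser.

none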